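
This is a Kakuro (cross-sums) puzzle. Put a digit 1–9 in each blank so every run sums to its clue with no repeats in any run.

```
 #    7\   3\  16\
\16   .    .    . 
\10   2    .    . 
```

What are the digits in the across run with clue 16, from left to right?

5 2 9

3 in 2 cells must be {1,2}; 16 in 2 cells must be {7,9}.
R1C1 = 7 − 2 = 5 completes the 7 down.
R1C2 = 2: the only remaining digit allowed by both the 16 across and the 3 down.
R1C3 = 16 − 7 = 9 completes the 16 across.
R2C2 = 3 − 2 = 1 completes the 3 down.
R2C3 = 10 − 3 = 7 completes the 10 across.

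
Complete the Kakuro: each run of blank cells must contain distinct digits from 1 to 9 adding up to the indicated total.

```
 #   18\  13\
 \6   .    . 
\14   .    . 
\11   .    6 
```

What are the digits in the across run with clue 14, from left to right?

Given what's placed, R2C2 must be 5 to fit the 14 across and 13 down.
R3C1 = 11 − 6 = 5 completes the 11 across.
Given what's placed, R1C1 must be 4 to fit the 6 across and 18 down.
R1C2 = 6 − 4 = 2 completes the 6 across.
R2C1 = 14 − 5 = 9 completes the 14 across.

9, 5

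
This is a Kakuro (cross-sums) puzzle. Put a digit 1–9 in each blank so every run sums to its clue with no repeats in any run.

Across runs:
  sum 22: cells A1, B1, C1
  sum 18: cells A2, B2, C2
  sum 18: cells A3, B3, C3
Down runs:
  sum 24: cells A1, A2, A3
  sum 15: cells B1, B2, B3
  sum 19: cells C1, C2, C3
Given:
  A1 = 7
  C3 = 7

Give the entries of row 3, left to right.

24 in 3 cells must be {7,8,9}.
Given what's placed, C1 must be 9 to fit the 22 across and 19 down.
C2 = 19 − 16 = 3 completes the 19 down.
B1 = 22 − 16 = 6 completes the 22 across.
No cell is forced outright now. A2 can only be 8 or 9 (the digits allowed by both its 18 across and its 24 down). If A2 = 9: then B2 would have to be in {6} for the 18 across but in {1,2,4,5,7,8} for the 15 down — contradiction. So A2 = 8.
B2 = 18 − 11 = 7 completes the 18 across.
A3 = 24 − 15 = 9 completes the 24 down.
B3 = 18 − 16 = 2 completes the 18 across.

9 2 7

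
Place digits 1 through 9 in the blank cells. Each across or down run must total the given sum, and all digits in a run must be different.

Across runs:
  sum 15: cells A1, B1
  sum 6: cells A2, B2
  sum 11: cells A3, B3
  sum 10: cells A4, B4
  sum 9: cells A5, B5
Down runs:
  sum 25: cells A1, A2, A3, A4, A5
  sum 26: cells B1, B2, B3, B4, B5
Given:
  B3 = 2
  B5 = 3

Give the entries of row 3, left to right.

9 2

A3 = 11 − 2 = 9 completes the 11 across.
A5 = 9 − 3 = 6 completes the 9 across.
Given what's placed, A1 must be 7 to fit the 15 across and 25 down.
B1 = 15 − 7 = 8 completes the 15 across.
B2 = 4: the only remaining digit allowed by both the 6 across and the 26 down.
B4 = 26 − 17 = 9 completes the 26 down.
A2 = 6 − 4 = 2 completes the 6 across.
A4 = 10 − 9 = 1 completes the 10 across.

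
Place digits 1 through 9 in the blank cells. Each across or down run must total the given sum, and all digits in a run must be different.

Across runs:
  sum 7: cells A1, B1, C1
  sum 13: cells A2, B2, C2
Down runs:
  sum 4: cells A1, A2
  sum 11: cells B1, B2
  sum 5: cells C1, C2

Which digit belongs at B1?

2

7 in 3 cells must be {1,2,4}; 4 in 2 cells must be {1,3}.
The 7 across and the 4 down share only 1, so A1 = 1.
A2 = 4 − 1 = 3 completes the 4 down.
Nothing is forced directly, so branch on B1, whose candidates are 2 or 4. If B1 = 4: that forces C1 = 2, after which B2 would have to be in {1,2,4,6,8,9} for the 13 across but in {7} for the 11 down — contradiction. So B1 = 2.
C1 = 7 − 3 = 4 completes the 7 across.
B2 = 11 − 2 = 9 completes the 11 down.
C2 = 13 − 12 = 1 completes the 13 across.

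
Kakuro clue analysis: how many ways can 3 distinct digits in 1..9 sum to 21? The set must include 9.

2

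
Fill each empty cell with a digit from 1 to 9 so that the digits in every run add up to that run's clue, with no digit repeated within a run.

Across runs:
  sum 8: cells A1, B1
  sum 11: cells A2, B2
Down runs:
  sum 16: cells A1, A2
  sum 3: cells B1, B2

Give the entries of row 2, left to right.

16 in 2 cells must be {7,9}; 3 in 2 cells must be {1,2}.
The 8 across and the 16 down share only 7, so A1 = 7.
B1 = 8 − 7 = 1 completes the 8 across.
A2 = 16 − 7 = 9 completes the 16 down.
B2 = 11 − 9 = 2 completes the 11 across.

9, 2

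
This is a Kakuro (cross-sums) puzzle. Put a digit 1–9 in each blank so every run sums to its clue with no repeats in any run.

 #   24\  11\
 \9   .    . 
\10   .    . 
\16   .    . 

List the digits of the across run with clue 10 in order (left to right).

7, 3

16 in 2 cells must be {7,9}; 24 in 3 cells must be {7,8,9}.
The 16 across and the 11 down share only 7, so R3C2 = 7.
R3C1 = 16 − 7 = 9 completes the 16 across.
Nothing is forced directly, so branch on R1C1, whose candidates are 7 or 8. If R1C1 = 7: then R1C2 would have to be in {2} for the 9 across but in {1,3} for the 11 down — contradiction. So R1C1 = 8.
R1C2 = 9 − 8 = 1 completes the 9 across.
R2C1 = 24 − 17 = 7 completes the 24 down.
R2C2 = 10 − 7 = 3 completes the 10 across.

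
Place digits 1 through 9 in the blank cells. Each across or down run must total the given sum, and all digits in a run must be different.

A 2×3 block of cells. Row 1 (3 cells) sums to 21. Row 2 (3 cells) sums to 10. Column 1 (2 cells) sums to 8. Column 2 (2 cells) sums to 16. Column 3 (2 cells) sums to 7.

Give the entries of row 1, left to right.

16 in 2 cells must be {7,9}.
The 10 across and the 16 down share only 7, so (2,2) = 7.
(1,2) = 16 − 7 = 9 completes the 16 down.
Nothing is forced directly, so branch on (1,1), whose candidates are 5 or 7. If (1,1) = 5: then (1,3) would have to be in {7} for the 21 across but in {1,2,3,4,5,6} for the 7 down — contradiction. So (1,1) = 7.
(1,3) = 21 − 16 = 5 completes the 21 across.
(2,1) = 8 − 7 = 1 completes the 8 down.
(2,3) = 10 − 8 = 2 completes the 10 across.

7, 9, 5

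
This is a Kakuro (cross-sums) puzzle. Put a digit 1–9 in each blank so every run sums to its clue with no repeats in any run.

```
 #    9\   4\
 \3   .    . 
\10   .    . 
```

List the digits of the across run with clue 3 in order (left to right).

3 in 2 cells must be {1,2}; 4 in 2 cells must be {1,3}.
The 3 across and the 4 down share only 1, so R1C2 = 1.
R2C2 = 4 − 1 = 3 completes the 4 down.
R1C1 = 3 − 1 = 2 completes the 3 across.
R2C1 = 10 − 3 = 7 completes the 10 across.

2 1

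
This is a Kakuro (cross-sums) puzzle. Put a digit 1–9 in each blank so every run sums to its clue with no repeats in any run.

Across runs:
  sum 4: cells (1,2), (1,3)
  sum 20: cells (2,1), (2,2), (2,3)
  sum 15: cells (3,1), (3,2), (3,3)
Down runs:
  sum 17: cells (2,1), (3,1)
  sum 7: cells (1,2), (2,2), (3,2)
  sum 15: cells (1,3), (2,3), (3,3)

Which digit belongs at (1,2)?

1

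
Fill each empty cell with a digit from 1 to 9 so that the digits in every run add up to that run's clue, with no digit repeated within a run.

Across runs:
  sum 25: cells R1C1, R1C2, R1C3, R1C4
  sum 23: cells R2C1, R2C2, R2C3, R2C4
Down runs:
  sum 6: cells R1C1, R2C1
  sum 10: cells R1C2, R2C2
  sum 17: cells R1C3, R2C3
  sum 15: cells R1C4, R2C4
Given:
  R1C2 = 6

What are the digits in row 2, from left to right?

2 4 9 8

17 in 2 cells must be {8,9}.
R2C2 = 10 − 6 = 4 completes the 10 down.
No cell is forced outright now. R1C1 can only be 2 or 4 (the digits allowed by both its 25 across and its 6 down). If R1C1 = 2: then R2C1 would have to be in {2,3,5,6,7,8,9} for the 23 across but in {4} for the 6 down — contradiction. So R1C1 = 4.
R1C3 = 8: the only remaining digit allowed by both the 25 across and the 17 down.
R1C4 = 25 − 18 = 7 completes the 25 across.
R2C1 = 6 − 4 = 2 completes the 6 down.
R2C3 = 17 − 8 = 9 completes the 17 down.
R2C4 = 23 − 15 = 8 completes the 23 across.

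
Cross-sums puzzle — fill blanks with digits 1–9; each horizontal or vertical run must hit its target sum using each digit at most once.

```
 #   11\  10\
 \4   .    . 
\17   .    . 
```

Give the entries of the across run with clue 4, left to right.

3, 1

4 in 2 cells must be {1,3}; 17 in 2 cells must be {8,9}.
The 4 across and the 11 down share only 3, so R1C1 = 3.
R1C2 = 4 − 3 = 1 completes the 4 across.
R2C1 = 11 − 3 = 8 completes the 11 down.
R2C2 = 17 − 8 = 9 completes the 17 across.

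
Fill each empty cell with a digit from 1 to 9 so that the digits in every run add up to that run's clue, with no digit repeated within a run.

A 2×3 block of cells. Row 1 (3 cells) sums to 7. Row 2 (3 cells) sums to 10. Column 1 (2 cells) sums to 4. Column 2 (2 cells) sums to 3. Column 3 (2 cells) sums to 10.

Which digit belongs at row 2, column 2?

1

7 in 3 cells must be {1,2,4}; 4 in 2 cells must be {1,3}; 3 in 2 cells must be {1,2}.
The 7 across and the 4 down share only 1, so (1,1) = 1.
Given what's placed, (1,2) must be 2 to fit the 7 across and 3 down.
(1,3) = 7 − 3 = 4 completes the 7 across.
(2,1) = 4 − 1 = 3 completes the 4 down.
(2,2) = 3 − 2 = 1 completes the 3 down.
(2,3) = 10 − 4 = 6 completes the 10 across.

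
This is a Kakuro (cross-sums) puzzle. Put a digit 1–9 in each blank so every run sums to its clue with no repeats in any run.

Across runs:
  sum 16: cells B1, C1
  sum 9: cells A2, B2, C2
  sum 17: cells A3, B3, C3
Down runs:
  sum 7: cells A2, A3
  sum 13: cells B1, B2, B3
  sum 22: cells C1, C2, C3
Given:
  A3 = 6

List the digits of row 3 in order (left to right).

6 4 7

16 in 2 cells must be {7,9}.
A2 = 7 − 6 = 1 completes the 7 down.
Nothing is forced directly, so branch on B1, whose candidates are 7 or 9. If B1 = 9: that forces C1 = 7, B2 = 3, after which C2 would have to be in {5} for the 9 across but in {6,9} for the 22 down — contradiction. So B1 = 7.
C1 = 16 − 7 = 9 completes the 16 across.
Nothing is forced directly, so branch on B2, whose candidates are 2 or 5. If B2 = 5: then C2 would have to be in {3} for the 9 across but in {5,6,7,8} for the 22 down — contradiction. So B2 = 2.
C2 = 9 − 3 = 6 completes the 9 across.
B3 = 13 − 9 = 4 completes the 13 down.
C3 = 17 − 10 = 7 completes the 17 across.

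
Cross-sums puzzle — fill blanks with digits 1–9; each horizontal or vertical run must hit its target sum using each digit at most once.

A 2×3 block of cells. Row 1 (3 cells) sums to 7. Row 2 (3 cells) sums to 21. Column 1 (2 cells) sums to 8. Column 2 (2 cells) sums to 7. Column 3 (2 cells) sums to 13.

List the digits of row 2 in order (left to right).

7 5 9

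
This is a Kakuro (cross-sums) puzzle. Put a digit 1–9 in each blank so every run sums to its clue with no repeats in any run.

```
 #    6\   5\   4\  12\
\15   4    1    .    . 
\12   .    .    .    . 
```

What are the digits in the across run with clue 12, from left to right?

4 in 2 cells must be {1,3}.
Given what's placed, R1C3 must be 3 to fit the 15 across and 4 down.
R1C4 = 15 − 8 = 7 completes the 15 across.
R2C1 = 6 − 4 = 2 completes the 6 down.
R2C2 = 5 − 1 = 4 completes the 5 down.
R2C3 = 4 − 3 = 1 completes the 4 down.
R2C4 = 12 − 7 = 5 completes the 12 across.

2, 4, 1, 5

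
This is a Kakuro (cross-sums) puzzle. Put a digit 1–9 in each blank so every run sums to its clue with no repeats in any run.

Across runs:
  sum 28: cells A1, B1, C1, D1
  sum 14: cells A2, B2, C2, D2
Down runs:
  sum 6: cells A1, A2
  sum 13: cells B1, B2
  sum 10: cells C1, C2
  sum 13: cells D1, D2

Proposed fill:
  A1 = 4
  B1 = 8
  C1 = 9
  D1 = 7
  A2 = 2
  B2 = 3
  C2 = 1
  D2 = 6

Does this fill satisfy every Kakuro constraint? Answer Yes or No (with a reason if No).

No — the down run B1–B2 sums to 11, not 13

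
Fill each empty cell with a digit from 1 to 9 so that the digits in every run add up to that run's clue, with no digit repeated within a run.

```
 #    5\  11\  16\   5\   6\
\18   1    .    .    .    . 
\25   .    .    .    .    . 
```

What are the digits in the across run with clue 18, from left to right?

16 in 2 cells must be {7,9}.
Given what's placed, R1C3 must be 7 to fit the 18 across and 16 down.
R2C1 = 5 − 1 = 4 completes the 5 down.
R2C3 = 16 − 7 = 9 completes the 16 down.
No cell is forced outright now. R1C4 can only be 2 or 3 (the digits allowed by both its 18 across and its 5 down). If R1C4 = 3: that forces R2C4 = 2, after which R2C5 would have to be in {3,7} for the 25 across but in {1,2,4,5} for the 6 down — contradiction. So R1C4 = 2.
R1C5 = 5: the only remaining digit allowed by both the 18 across and the 6 down.
R2C4 = 5 − 2 = 3 completes the 5 down.
R2C5 = 6 − 5 = 1 completes the 6 down.
R1C2 = 18 − 15 = 3 completes the 18 across.

1 3 7 2 5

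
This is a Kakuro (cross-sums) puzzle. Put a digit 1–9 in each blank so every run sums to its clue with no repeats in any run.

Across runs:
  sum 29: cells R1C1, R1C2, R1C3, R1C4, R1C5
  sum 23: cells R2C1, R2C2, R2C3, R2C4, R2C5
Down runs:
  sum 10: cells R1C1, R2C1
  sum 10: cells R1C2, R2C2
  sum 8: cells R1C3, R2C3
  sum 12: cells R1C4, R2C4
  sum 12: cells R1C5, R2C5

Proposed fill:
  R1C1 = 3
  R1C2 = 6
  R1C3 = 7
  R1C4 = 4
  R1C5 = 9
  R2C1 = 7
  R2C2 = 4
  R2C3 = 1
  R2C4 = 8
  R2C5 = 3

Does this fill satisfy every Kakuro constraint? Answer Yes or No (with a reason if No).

Yes

Across: 3+6+7+4+9=29; 7+4+1+8+3=23. Down: 3+7=10; 6+4=10; 7+1=8; 4+8=12; 9+3=12. No digit repeats within any run.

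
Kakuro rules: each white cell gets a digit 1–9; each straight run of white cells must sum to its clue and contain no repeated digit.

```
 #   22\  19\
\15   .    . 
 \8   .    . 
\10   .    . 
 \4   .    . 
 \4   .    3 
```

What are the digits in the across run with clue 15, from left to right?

8 7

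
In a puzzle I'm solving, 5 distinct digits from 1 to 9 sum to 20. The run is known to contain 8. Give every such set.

{1,2,3,6,8}; {1,2,4,5,8}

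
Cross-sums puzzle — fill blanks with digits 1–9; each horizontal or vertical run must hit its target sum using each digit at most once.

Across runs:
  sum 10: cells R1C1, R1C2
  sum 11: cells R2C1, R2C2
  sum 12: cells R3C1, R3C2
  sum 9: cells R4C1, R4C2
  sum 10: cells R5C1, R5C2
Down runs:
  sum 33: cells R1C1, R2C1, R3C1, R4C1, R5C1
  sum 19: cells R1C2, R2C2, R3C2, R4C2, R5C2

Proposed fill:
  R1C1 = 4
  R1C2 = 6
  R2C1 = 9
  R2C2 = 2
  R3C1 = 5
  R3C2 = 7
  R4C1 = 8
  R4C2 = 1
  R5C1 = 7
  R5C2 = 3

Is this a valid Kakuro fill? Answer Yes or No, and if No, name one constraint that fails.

Across: 4+6=10; 9+2=11; 5+7=12; 8+1=9; 7+3=10. Down: 4+9+5+8+7=33; 6+2+7+1+3=19. No digit repeats within any run.

Yes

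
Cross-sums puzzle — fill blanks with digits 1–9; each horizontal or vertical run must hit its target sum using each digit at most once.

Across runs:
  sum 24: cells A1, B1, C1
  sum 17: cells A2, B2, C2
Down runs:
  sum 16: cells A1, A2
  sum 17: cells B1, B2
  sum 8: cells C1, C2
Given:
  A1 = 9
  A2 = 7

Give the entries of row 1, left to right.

24 in 3 cells must be {7,8,9}; 16 in 2 cells must be {7,9}; 17 in 2 cells must be {8,9}.
B1 = 8: the only remaining digit allowed by both the 24 across and the 17 down.
C1 = 24 − 17 = 7 completes the 24 across.
B2 = 17 − 8 = 9 completes the 17 down.
C2 = 17 − 16 = 1 completes the 17 across.

9 8 7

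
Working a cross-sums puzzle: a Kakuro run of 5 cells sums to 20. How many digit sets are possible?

5 distinct digits from 1–9 sum between 15 and 35.
Enumerating: {1,2,3,5,9}, {1,2,3,6,8}, {1,2,4,5,8}, {1,2,4,6,7}, {1,3,4,5,7}, {2,3,4,5,6}.

6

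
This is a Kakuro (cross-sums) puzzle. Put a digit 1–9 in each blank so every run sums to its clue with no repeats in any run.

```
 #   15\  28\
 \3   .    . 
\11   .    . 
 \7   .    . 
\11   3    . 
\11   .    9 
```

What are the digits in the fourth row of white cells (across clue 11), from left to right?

3 in 2 cells must be {1,2}; 15 in 5 cells must be {1,2,3,4,5}.
R4C2 = 11 − 3 = 8 completes the 11 across.

3 8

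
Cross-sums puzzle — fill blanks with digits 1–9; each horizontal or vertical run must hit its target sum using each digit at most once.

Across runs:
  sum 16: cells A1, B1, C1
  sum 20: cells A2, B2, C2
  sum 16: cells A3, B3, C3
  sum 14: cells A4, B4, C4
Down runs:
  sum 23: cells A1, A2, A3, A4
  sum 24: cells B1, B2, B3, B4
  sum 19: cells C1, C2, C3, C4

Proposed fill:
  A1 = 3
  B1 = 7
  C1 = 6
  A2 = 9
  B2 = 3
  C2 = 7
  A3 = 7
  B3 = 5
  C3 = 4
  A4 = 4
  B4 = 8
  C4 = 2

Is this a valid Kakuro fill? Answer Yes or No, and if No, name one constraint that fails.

No — the across run A2–C2 sums to 19, not 20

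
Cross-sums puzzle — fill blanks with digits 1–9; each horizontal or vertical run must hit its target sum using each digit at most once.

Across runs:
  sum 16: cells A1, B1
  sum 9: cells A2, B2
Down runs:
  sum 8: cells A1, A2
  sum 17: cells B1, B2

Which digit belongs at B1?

9

16 in 2 cells must be {7,9}; 17 in 2 cells must be {8,9}.
The 16 across and the 8 down share only 7, so A1 = 7.
B1 = 16 − 7 = 9 completes the 16 across.
A2 = 8 − 7 = 1 completes the 8 down.
B2 = 9 − 1 = 8 completes the 9 across.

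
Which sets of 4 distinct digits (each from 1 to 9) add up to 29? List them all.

{5,7,8,9}

4 distinct digits from 1–9 sum between 10 and 30.
Only one set works: {5,7,8,9}.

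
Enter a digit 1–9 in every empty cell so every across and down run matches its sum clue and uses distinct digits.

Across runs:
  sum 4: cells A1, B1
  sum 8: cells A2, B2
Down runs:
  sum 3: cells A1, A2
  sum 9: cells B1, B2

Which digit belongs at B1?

3

4 in 2 cells must be {1,3}; 3 in 2 cells must be {1,2}.
The 4 across and the 3 down share only 1, so A1 = 1.
B1 = 4 − 1 = 3 completes the 4 across.
A2 = 3 − 1 = 2 completes the 3 down.
B2 = 8 − 2 = 6 completes the 8 across.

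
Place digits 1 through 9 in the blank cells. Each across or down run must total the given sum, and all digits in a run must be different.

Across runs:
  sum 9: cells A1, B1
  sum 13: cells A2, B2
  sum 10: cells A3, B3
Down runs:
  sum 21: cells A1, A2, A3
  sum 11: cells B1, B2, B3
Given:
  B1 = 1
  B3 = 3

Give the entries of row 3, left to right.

7 3

A1 = 9 − 1 = 8 completes the 9 across.
B2 = 11 − 4 = 7 completes the 11 down.
A3 = 10 − 3 = 7 completes the 10 across.
A2 = 13 − 7 = 6 completes the 13 across.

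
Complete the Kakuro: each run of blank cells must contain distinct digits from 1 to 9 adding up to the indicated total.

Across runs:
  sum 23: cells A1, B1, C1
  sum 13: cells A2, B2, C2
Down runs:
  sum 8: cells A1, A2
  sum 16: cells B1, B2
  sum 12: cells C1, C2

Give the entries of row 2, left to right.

23 in 3 cells must be {6,8,9}; 16 in 2 cells must be {7,9}.
The 23 across and the 8 down share only 6, so A1 = 6.
Given what's placed, B1 must be 9 to fit the 23 across and 16 down.
C1 = 23 − 15 = 8 completes the 23 across.
A2 = 8 − 6 = 2 completes the 8 down.
B2 = 16 − 9 = 7 completes the 16 down.
C2 = 13 − 9 = 4 completes the 13 across.

2 7 4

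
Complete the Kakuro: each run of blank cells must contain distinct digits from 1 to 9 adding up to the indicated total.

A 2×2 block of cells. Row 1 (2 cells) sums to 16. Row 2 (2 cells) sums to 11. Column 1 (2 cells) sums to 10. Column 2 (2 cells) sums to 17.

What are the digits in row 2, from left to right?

3 8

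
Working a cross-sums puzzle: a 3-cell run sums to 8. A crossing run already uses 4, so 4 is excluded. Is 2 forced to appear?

The only way to make 8 from 3 distinct digits under that restriction is {1,2,5}, which contains 2.

Yes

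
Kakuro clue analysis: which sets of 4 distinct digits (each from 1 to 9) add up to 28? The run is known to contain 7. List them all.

4 distinct digits from 1–9 sum between 10 and 30.
Keeping only sets containing 7.
Only one set works: {4,7,8,9}.

{4,7,8,9}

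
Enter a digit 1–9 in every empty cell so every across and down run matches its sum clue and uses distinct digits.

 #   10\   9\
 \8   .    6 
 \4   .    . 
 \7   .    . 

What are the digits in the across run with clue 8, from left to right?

2 6

4 in 2 cells must be {1,3}.
R1C1 = 8 − 6 = 2 completes the 8 across.
Given what's placed, R2C2 must be 1 to fit the 4 across and 9 down.
R3C2 = 9 − 7 = 2 completes the 9 down.
R2C1 = 4 − 1 = 3 completes the 4 across.
R3C1 = 7 − 2 = 5 completes the 7 across.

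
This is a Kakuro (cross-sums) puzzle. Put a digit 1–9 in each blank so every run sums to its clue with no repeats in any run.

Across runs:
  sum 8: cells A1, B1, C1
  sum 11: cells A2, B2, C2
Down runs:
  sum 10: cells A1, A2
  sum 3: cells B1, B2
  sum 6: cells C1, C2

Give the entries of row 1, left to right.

2 1 5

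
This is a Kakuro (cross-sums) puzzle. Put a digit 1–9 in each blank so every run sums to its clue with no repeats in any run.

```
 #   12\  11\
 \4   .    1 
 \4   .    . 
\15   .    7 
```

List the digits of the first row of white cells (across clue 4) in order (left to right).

3, 1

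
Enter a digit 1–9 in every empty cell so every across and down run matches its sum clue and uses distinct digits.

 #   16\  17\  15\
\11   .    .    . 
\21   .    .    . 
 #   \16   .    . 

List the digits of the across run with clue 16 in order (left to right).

9, 7

16 in 2 cells must be {7,9}.
Only 7 fits R1C1 under both its across sum 11 and down sum 16.
R2C1 = 16 − 7 = 9 completes the 16 down.
Nothing is forced directly, so branch on R1C2, whose candidates are 1 or 3. If R1C2 = 3: that forces R1C3 = 1, R3C2 = 9, after which R3C3 would have to be in {7} for the 16 across but in {5,6,8,9} for the 15 down — contradiction. So R1C2 = 1.
R1C3 = 11 − 8 = 3 completes the 11 across.
R2C2 = 7: the only remaining digit allowed by both the 21 across and the 17 down.
R2C3 = 21 − 16 = 5 completes the 21 across.
R3C2 = 17 − 8 = 9 completes the 17 down.
R3C3 = 16 − 9 = 7 completes the 16 across.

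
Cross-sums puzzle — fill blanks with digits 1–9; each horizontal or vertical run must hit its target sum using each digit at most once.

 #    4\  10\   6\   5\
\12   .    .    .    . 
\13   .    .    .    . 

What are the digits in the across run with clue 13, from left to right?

1, 4, 5, 3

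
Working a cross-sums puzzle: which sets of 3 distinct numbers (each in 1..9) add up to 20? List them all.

3 distinct digits from 1–9 sum between 6 and 24.

{3,8,9}; {4,7,9}; {5,6,9}; {5,7,8}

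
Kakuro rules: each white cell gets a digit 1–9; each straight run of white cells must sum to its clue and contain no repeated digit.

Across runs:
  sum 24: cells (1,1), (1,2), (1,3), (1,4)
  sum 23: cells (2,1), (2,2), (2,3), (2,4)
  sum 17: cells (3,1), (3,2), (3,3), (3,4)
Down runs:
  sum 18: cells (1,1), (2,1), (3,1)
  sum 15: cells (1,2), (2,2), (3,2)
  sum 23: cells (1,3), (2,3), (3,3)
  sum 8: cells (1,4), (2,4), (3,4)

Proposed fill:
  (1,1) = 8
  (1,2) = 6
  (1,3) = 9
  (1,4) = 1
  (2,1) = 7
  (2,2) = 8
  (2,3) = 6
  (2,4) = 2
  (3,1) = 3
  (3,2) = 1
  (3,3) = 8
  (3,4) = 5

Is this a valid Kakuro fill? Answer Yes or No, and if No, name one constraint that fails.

Yes

Across: 8+6+9+1=24; 7+8+6+2=23; 3+1+8+5=17. Down: 8+7+3=18; 6+8+1=15; 9+6+8=23; 1+2+5=8. No digit repeats within any run.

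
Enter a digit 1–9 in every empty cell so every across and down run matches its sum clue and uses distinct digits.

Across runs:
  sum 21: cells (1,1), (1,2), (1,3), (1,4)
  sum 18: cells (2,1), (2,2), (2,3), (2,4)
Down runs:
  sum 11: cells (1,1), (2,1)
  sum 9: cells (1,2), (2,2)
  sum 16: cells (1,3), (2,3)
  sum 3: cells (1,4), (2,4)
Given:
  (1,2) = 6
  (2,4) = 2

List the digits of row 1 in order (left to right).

5 6 9 1

16 in 2 cells must be {7,9}; 3 in 2 cells must be {1,2}.
(1,4) = 3 − 2 = 1 completes the 3 down.
(2,2) = 9 − 6 = 3 completes the 9 down.
(1,3) = 9: the only remaining digit allowed by both the 21 across and the 16 down.
(2,3) = 16 − 9 = 7 completes the 16 down.
(1,1) = 21 − 16 = 5 completes the 21 across.
(2,1) = 18 − 12 = 6 completes the 18 across.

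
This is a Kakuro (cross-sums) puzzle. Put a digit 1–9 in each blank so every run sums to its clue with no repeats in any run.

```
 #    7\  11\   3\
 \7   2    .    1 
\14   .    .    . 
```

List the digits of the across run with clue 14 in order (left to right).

5 7 2

7 in 3 cells must be {1,2,4}; 3 in 2 cells must be {1,2}.
R1C2 = 7 − 3 = 4 completes the 7 across.
R2C1 = 7 − 2 = 5 completes the 7 down.
R2C2 = 11 − 4 = 7 completes the 11 down.
R2C3 = 14 − 12 = 2 completes the 14 across.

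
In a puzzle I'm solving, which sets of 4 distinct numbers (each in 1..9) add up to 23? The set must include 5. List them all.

{1,5,8,9}; {2,5,7,9}; {3,5,6,9}; {3,5,7,8}; {4,5,6,8}

4 distinct digits from 1–9 sum between 10 and 30.
Keeping only sets containing 5.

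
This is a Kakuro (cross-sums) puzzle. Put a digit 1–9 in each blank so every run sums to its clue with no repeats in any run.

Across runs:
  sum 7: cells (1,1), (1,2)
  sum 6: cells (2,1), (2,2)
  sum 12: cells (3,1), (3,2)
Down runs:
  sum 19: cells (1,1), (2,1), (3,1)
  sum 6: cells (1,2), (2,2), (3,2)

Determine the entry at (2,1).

6 in 3 cells must be {1,2,3}.
The 12 across and the 6 down share only 3, so (3,2) = 3.
(3,1) = 12 − 3 = 9 completes the 12 across.
Nothing is forced directly, so branch on (1,2), whose candidates are 1 or 2. If (1,2) = 2: then (1,1) would have to be in {5} for the 7 across but in {2,3,4,6,7,8} for the 19 down — contradiction. So (1,2) = 1.
(1,1) = 7 − 1 = 6 completes the 7 across.
(2,1) = 19 − 15 = 4 completes the 19 down.
(2,2) = 6 − 4 = 2 completes the 6 across.

4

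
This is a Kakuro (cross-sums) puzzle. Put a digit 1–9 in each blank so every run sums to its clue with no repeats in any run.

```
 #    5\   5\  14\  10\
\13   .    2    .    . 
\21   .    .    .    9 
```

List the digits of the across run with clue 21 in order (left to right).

R1C3 = 6: the only remaining digit allowed by both the 13 across and the 14 down.
R1C4 = 10 − 9 = 1 completes the 10 down.
R2C2 = 5 − 2 = 3 completes the 5 down.
R2C3 = 14 − 6 = 8 completes the 14 down.
R1C1 = 13 − 9 = 4 completes the 13 across.
R2C1 = 21 − 20 = 1 completes the 21 across.

1 3 8 9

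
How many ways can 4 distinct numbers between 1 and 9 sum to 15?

6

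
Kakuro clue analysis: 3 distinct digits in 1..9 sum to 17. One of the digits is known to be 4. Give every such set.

{4,5,8}; {4,6,7}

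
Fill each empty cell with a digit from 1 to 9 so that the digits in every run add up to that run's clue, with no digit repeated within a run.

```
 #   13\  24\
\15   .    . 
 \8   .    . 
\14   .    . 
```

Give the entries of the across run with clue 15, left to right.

24 in 3 cells must be {7,8,9}.
The 8 across and the 24 down share only 7, so R2C2 = 7.
R2C1 = 8 − 7 = 1 completes the 8 across.
Nothing is forced directly, so branch on R1C2, whose candidates are 8 or 9. If R1C2 = 9: then R1C1 would have to be in {6} for the 15 across but in {3,4,5,7,8,9} for the 13 down — contradiction. So R1C2 = 8.
R1C1 = 15 − 8 = 7 completes the 15 across.
R3C1 = 13 − 8 = 5 completes the 13 down.
R3C2 = 14 − 5 = 9 completes the 14 across.

7 8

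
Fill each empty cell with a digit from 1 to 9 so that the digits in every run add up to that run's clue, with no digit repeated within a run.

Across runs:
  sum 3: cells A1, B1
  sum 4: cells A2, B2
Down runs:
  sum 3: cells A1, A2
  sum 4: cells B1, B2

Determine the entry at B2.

3

3 in 2 cells must be {1,2}; 4 in 2 cells must be {1,3}.
The 3 across and the 4 down share only 1, so B1 = 1.
The 4 across and the 3 down share only 1, so A2 = 1.
B2 = 4 − 1 = 3 completes the 4 across.
A1 = 3 − 1 = 2 completes the 3 across.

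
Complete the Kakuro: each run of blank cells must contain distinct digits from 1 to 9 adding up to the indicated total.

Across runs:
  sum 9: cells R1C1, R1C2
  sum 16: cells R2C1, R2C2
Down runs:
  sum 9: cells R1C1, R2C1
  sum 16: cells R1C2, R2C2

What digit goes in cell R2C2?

9

16 in 2 cells must be {7,9}.
The 9 across and the 16 down share only 7, so R1C2 = 7.
The 16 across and the 9 down share only 7, so R2C1 = 7.
R2C2 = 16 − 7 = 9 completes the 16 across.
R1C1 = 9 − 7 = 2 completes the 9 across.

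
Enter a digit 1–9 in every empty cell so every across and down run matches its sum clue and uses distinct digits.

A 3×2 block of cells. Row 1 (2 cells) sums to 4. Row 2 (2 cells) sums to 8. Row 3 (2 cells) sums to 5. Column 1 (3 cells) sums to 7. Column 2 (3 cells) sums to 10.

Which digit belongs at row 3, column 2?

4 in 2 cells must be {1,3}; 7 in 3 cells must be {1,2,4}.
The 4 across and the 7 down share only 1, so (1,1) = 1.
(1,2) = 4 − 1 = 3 completes the 4 across.
Given what's placed, (2,1) must be 2 to fit the 8 across and 7 down.
(2,2) = 8 − 2 = 6 completes the 8 across.
(3,1) = 7 − 3 = 4 completes the 7 down.
(3,2) = 5 − 4 = 1 completes the 5 across.

1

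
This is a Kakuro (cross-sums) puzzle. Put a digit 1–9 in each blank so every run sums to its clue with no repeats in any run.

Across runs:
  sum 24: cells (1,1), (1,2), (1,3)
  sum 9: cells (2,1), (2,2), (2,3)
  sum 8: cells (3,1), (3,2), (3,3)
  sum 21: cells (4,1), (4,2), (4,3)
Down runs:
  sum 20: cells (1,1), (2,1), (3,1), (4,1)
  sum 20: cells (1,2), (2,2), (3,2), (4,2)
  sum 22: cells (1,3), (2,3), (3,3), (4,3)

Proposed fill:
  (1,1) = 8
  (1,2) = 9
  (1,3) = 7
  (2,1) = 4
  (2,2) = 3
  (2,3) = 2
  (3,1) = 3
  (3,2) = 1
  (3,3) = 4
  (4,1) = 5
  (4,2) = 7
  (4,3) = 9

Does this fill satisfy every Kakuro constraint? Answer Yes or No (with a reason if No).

Yes

Across: 8+9+7=24; 4+3+2=9; 3+1+4=8; 5+7+9=21. Down: 8+4+3+5=20; 9+3+1+7=20; 7+2+4+9=22. No digit repeats within any run.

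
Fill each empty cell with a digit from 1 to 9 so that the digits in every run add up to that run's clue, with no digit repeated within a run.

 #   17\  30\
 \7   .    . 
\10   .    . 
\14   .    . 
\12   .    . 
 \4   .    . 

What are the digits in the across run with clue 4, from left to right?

4 in 2 cells must be {1,3}.
Nothing is forced directly, so branch on R3C1, whose candidates are 5 or 6. If R3C1 = 5: that forces R3C2 = 9, R4C1 = 3, after which R4C2 would have to be in {9} for the 12 across but in {1,2,3,4,5,6,7,8} for the 30 down — contradiction. So R3C1 = 6.
R3C2 = 14 − 6 = 8 completes the 14 across.
Nothing is forced directly, so branch on R4C1, whose candidates are 3 or 5. If R4C1 = 3: that forces R4C2 = 9, R5C1 = 1, R5C2 = 3, R2C1 = 2, after which R2C2 would have to be in {8} for the 10 across but in {4,6} for the 30 down — contradiction. So R4C1 = 5.
R4C2 = 12 − 5 = 7 completes the 12 across.
R5C2 = 1: the only remaining digit allowed by both the 4 across and the 30 down.
Given what's placed, R1C2 must be 5 to fit the 7 across and 30 down.
R2C2 = 30 − 21 = 9 completes the 30 down.
R5C1 = 4 − 1 = 3 completes the 4 across.

3 1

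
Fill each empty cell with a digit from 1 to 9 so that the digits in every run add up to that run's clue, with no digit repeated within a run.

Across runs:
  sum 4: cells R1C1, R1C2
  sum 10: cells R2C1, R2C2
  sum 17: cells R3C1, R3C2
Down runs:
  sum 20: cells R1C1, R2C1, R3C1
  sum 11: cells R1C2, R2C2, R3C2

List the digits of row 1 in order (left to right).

4 in 2 cells must be {1,3}; 17 in 2 cells must be {8,9}.
The 4 across and the 20 down share only 3, so R1C1 = 3.
R1C2 = 4 − 3 = 1 completes the 4 across.
Given what's placed, R3C2 must be 8 to fit the 17 across and 11 down.
R2C2 = 11 − 9 = 2 completes the 11 down.
R3C1 = 17 − 8 = 9 completes the 17 across.
R2C1 = 10 − 2 = 8 completes the 10 across.

3, 1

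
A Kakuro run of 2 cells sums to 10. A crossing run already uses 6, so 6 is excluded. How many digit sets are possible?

3

2 distinct digits from 1–9 sum between 3 and 17.
Dropping sets that contain 6.
Enumerating: {1,9}, {2,8}, {3,7}.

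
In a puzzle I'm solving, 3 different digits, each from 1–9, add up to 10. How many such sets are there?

4

3 distinct digits from 1–9 sum between 6 and 24.
Enumerating: {1,2,7}, {1,3,6}, {1,4,5}, {2,3,5}.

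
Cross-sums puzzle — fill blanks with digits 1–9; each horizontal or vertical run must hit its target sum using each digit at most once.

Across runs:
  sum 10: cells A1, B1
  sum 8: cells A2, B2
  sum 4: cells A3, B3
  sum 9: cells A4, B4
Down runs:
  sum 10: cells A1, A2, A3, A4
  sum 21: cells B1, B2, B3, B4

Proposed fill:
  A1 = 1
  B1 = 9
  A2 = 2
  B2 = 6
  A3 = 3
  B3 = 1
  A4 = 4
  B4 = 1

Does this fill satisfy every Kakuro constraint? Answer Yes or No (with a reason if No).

No — the down run B1–B4 sums to 17, not 21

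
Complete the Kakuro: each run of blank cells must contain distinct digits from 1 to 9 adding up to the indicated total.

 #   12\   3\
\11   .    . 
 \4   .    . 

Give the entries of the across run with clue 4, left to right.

4 in 2 cells must be {1,3}; 3 in 2 cells must be {1,2}.
The 11 across and the 3 down share only 2, so R1C2 = 2.
The 4 across and the 12 down share only 3, so R2C1 = 3.
R2C2 = 4 − 3 = 1 completes the 4 across.
R1C1 = 11 − 2 = 9 completes the 11 across.

3 1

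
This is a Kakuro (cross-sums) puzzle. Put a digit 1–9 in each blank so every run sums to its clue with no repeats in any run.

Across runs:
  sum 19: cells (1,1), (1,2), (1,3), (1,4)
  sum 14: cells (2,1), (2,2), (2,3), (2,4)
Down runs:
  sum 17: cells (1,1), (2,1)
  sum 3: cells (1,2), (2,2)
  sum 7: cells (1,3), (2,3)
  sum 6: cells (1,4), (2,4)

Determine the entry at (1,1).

17 in 2 cells must be {8,9}; 3 in 2 cells must be {1,2}.
Only 8 fits (2,1) under both its across sum 14 and down sum 17.
(1,1) = 17 − 8 = 9 completes the 17 down.

9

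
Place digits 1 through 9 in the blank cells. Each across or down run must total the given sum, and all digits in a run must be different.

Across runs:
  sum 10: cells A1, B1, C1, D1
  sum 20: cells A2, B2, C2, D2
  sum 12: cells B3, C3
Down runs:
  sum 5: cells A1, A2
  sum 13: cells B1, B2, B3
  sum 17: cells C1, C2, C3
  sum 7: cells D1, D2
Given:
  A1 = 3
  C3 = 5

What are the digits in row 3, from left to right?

10 in 4 cells must be {1,2,3,4}.
C1 = 4: the only remaining digit allowed by both the 10 across and the 17 down.
A2 = 5 − 3 = 2 completes the 5 down.
C2 = 17 − 9 = 8 completes the 17 down.
B3 = 12 − 5 = 7 completes the 12 across.

7, 5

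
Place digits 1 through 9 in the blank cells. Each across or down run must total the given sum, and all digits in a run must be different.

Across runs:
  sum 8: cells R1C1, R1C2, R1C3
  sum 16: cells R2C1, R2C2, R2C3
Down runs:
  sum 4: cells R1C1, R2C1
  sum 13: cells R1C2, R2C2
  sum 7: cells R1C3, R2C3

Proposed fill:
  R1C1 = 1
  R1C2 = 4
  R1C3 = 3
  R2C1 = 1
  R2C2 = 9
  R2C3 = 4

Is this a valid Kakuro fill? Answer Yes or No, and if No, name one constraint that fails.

No — the across run R2C1–R2C3 sums to 14, not 16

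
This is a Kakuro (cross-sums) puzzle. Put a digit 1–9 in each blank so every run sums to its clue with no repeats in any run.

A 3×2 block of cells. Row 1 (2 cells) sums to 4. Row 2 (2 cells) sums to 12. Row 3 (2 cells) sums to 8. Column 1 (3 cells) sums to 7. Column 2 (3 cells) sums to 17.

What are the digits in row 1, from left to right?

4 in 2 cells must be {1,3}; 7 in 3 cells must be {1,2,4}.
The 4 across and the 7 down share only 1, so (1,1) = 1.
(1,2) = 4 − 1 = 3 completes the 4 across.
Given what's placed, (2,1) must be 4 to fit the 12 across and 7 down.
(2,2) = 12 − 4 = 8 completes the 12 across.
(3,1) = 7 − 5 = 2 completes the 7 down.
(3,2) = 8 − 2 = 6 completes the 8 across.

1, 3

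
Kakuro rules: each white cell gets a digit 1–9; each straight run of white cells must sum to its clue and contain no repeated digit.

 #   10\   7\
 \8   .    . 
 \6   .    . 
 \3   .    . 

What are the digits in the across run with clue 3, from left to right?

1 2

3 in 2 cells must be {1,2}; 7 in 3 cells must be {1,2,4}.
Nothing is forced directly, so branch on R1C2, whose candidates are 1 or 2. If R1C2 = 2: that forces R1C1 = 6, R2C1 = 1, after which R2C2 would have to be in {5} for the 6 across but in {1,4} for the 7 down — contradiction. So R1C2 = 1.
R1C1 = 8 − 1 = 7 completes the 8 across.
Given what's placed, R3C2 must be 2 to fit the 3 across and 7 down.
R2C2 = 7 − 3 = 4 completes the 7 down.
R3C1 = 3 − 2 = 1 completes the 3 across.
R2C1 = 6 − 4 = 2 completes the 6 across.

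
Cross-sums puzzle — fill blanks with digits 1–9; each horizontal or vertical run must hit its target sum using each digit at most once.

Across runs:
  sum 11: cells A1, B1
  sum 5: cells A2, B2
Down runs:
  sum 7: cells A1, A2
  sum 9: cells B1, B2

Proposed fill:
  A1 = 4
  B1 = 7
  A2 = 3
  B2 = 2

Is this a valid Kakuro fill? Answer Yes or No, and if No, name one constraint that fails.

Yes

Across: 4+7=11; 3+2=5. Down: 4+3=7; 7+2=9. No digit repeats within any run.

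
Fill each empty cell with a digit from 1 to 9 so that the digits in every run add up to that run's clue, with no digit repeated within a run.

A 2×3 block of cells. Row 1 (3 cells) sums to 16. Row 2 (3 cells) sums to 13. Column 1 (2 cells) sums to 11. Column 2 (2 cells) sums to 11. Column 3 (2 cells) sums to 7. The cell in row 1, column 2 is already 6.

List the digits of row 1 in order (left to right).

9 6 1

(2,2) = 11 − 6 = 5 completes the 11 down.
Nothing is forced directly, so branch on (2,1), whose candidates are 2 or 6 or 7. If (2,1) = 6: then (1,1) would have to be in {1,2,3,7,8,9} for the 16 across but in {5} for the 11 down — contradiction. If (2,1) = 7: then (1,1) would have to be in {1,2,3,7,8,9} for the 16 across but in {4} for the 11 down — contradiction. So (2,1) = 2.
(1,1) = 11 − 2 = 9 completes the 11 down.
(1,3) = 16 − 15 = 1 completes the 16 across.
(2,3) = 13 − 7 = 6 completes the 13 across.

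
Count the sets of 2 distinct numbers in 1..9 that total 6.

2 distinct digits from 1–9 sum between 3 and 17.
Enumerating: {1,5}, {2,4}.

2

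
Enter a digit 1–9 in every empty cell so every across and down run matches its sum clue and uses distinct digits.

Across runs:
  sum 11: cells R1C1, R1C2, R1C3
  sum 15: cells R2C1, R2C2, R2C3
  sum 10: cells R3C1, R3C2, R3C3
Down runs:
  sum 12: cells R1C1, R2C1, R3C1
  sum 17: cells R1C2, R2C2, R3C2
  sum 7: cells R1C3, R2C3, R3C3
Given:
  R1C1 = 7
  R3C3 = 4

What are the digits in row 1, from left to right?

7 in 3 cells must be {1,2,4}.
R1C3 = 1: the only remaining digit allowed by both the 11 across and the 7 down.
R2C3 = 7 − 5 = 2 completes the 7 down.
R3C1 = 1: the only remaining digit allowed by both the 10 across and the 12 down.
R3C2 = 10 − 5 = 5 completes the 10 across.
R1C2 = 11 − 8 = 3 completes the 11 across.
R2C1 = 12 − 8 = 4 completes the 12 down.
R2C2 = 15 − 6 = 9 completes the 15 across.

7 3 1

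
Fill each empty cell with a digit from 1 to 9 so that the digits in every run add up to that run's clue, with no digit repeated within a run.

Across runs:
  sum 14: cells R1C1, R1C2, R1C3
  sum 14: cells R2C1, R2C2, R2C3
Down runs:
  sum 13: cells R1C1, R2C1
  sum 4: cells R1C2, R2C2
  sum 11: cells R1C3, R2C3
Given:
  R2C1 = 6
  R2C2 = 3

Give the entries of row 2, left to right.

6 3 5

4 in 2 cells must be {1,3}.
R1C1 = 13 − 6 = 7 completes the 13 down.
R1C2 = 4 − 3 = 1 completes the 4 down.
R1C3 = 14 − 8 = 6 completes the 14 across.
R2C3 = 14 − 9 = 5 completes the 14 across.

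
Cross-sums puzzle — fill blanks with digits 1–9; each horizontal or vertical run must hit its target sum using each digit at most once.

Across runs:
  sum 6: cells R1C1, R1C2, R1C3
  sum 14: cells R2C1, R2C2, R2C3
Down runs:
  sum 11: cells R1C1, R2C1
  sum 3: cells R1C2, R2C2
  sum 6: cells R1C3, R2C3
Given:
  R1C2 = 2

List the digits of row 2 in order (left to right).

6 in 3 cells must be {1,2,3}; 3 in 2 cells must be {1,2}.
Given what's placed, R1C1 must be 3 to fit the 6 across and 11 down.
R1C3 = 6 − 5 = 1 completes the 6 across.
R2C1 = 11 − 3 = 8 completes the 11 down.
R2C2 = 3 − 2 = 1 completes the 3 down.
R2C3 = 14 − 9 = 5 completes the 14 across.

8 1 5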